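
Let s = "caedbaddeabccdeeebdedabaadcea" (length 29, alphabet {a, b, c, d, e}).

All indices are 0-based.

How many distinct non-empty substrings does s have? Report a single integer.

403

rank→(start, suffix):
  0 → (28, 'a')
  1 → (23, 'aadcea')
  2 → (21, 'abaadcea')
  3 → (9, 'abccdeeebdedabaadcea')
  4 → (24, 'adcea')
  5 → (5, 'addeabccdeeebdedabaadcea')
  6 → (1, 'aedbaddeabccdeeebdedabaadcea')
  7 → (22, 'baadcea')
  8 → (4, 'baddeabccdeeebdedabaadcea')
  9 → (10, 'bccdeeebdedabaadcea')
  10 → (17, 'bdedabaadcea')
  11 → (0, 'caedbaddeabccdeeebdedabaadcea')
  12 → (11, 'ccdeeebdedabaadcea')
  13 → (12, 'cdeeebdedabaadcea')
  14 → (26, 'cea')
  15 → (20, 'dabaadcea')
  16 → (3, 'dbaddeabccdeeebdedabaadcea')
  17 → (25, 'dcea')
  18 → (6, 'ddeabccdeeebdedabaadcea')
  19 → (7, 'deabccdeeebdedabaadcea')
  20 → (18, 'dedabaadcea')
  21 → (13, 'deeebdedabaadcea')
  22 → (27, 'ea')
  23 → (8, 'eabccdeeebdedabaadcea')
  24 → (16, 'ebdedabaadcea')
  25 → (19, 'edabaadcea')
  26 → (2, 'edbaddeabccdeeebdedabaadcea')
  27 → (15, 'eebdedabaadcea')
  28 → (14, 'eeebdedabaadcea')

SA = [28, 23, 21, 9, 24, 5, 1, 22, 4, 10, 17, 0, 11, 12, 26, 20, 3, 25, 6, 7, 18, 13, 27, 8, 16, 19, 2, 15, 14]
i: (SA[i-1],SA[i]) lcp shared
  1: (28,23) 1 'a'
  2: (23,21) 1 'a'
  3: (21,9) 2 'ab'
  4: (9,24) 1 'a'
  5: (24,5) 2 'ad'
  6: (5,1) 1 'a'
  7: (1,22) 0 ''
  8: (22,4) 2 'ba'
  9: (4,10) 1 'b'
  10: (10,17) 1 'b'
  11: (17,0) 0 ''
  12: (0,11) 1 'c'
  13: (11,12) 1 'c'
  14: (12,26) 1 'c'
  15: (26,20) 0 ''
  16: (20,3) 1 'd'
  17: (3,25) 1 'd'
  18: (25,6) 1 'd'
  19: (6,7) 1 'd'
  20: (7,18) 2 'de'
  21: (18,13) 2 'de'
  22: (13,27) 0 ''
  23: (27,8) 2 'ea'
  24: (8,16) 1 'e'
  25: (16,19) 1 'e'
  26: (19,2) 2 'ed'
  27: (2,15) 1 'e'
  28: (15,14) 2 'ee'

n(n+1)/2 = 29·30/2 = 435
Σ LCP = 0 + 1 + 1 + 2 + 1 + 2 + 1 + 0 + 2 + 1 + 1 + 0 + 1 + 1 + 1 + 0 + 1 + 1 + 1 + 1 + 2 + 2 + 0 + 2 + 1 + 1 + 2 + 1 + 2 = 32
distinct = 435 − 32 = 403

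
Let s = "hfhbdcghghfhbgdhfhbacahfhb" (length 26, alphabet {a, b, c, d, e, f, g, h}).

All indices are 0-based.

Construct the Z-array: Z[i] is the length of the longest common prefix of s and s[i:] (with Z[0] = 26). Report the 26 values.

[26, 0, 1, 0, 0, 0, 0, 1, 0, 4, 0, 1, 0, 0, 0, 4, 0, 1, 0, 0, 0, 0, 4, 0, 1, 0]

Z[0]=26
i=1: i≥r, start 0; Z[1]=0
i=2: i≥r, start 0; Z[2]=1 scan→box=[2,3)
i=3: i≥r, start 0; Z[3]=0
i=4: i≥r, start 0; Z[4]=0
i=5: i≥r, start 0; Z[5]=0
i=6: i≥r, start 0; Z[6]=0
i=7: i≥r, start 0; Z[7]=1 scan→box=[7,8)
i=8: i≥r, start 0; Z[8]=0
i=9: i≥r, start 0; Z[9]=4 scan→box=[9,13)
i=10: min(r-i=3, Z[1]=0)=0; Z[10]=0
i=11: min(r-i=2, Z[2]=1)=1; Z[11]=1
i=12: min(r-i=1, Z[3]=0)=0; Z[12]=0
i=13: i≥r, start 0; Z[13]=0
i=14: i≥r, start 0; Z[14]=0
i=15: i≥r, start 0; Z[15]=4 scan→box=[15,19)
i=16: min(r-i=3, Z[1]=0)=0; Z[16]=0
i=17: min(r-i=2, Z[2]=1)=1; Z[17]=1
i=18: min(r-i=1, Z[3]=0)=0; Z[18]=0
i=19: i≥r, start 0; Z[19]=0
i=20: i≥r, start 0; Z[20]=0
i=21: i≥r, start 0; Z[21]=0
i=22: i≥r, start 0; Z[22]=4 scan→box=[22,26)
i=23: min(r-i=3, Z[1]=0)=0; Z[23]=0
i=24: min(r-i=2, Z[2]=1)=1; Z[24]=1
i=25: min(r-i=1, Z[3]=0)=0; Z[25]=0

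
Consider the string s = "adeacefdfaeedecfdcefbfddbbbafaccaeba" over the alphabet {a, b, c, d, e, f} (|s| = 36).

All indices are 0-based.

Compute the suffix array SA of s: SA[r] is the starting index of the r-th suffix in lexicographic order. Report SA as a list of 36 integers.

rank→(start, suffix):
  0 → (35, 'a')
  1 → (29, 'accaeba')
  2 → (3, 'acefdfaeedecfdcefbfddbbbafaccaeba')
  3 → (0, 'adeacefdfaeedecfdcefbfddbbbafaccaeba')
  4 → (32, 'aeba')
  5 → (9, 'aeedecfdcefbfddbbbafaccaeba')
  6 → (27, 'afaccaeba')
  7 → (34, 'ba')
  8 → (26, 'bafaccaeba')
  9 → (25, 'bbafaccaeba')
  10 → (24, 'bbbafaccaeba')
  11 → (20, 'bfddbbbafaccaeba')
  12 → (31, 'caeba')
  13 → (30, 'ccaeba')
  14 → (17, 'cefbfddbbbafaccaeba')
  15 → (4, 'cefdfaeedecfdcefbfddbbbafaccaeba')
  16 → (14, 'cfdcefbfddbbbafaccaeba')
  17 → (23, 'dbbbafaccaeba')
  18 → (16, 'dcefbfddbbbafaccaeba')
  19 → (22, 'ddbbbafaccaeba')
  20 → (1, 'deacefdfaeedecfdcefbfddbbbafaccaeba')
  21 → (12, 'decfdcefbfddbbbafaccaeba')
  22 → (7, 'dfaeedecfdcefbfddbbbafaccaeba')
  23 → (2, 'eacefdfaeedecfdcefbfddbbbafaccaeba')
  24 → (33, 'eba')
  25 → (13, 'ecfdcefbfddbbbafaccaeba')
  26 → (11, 'edecfdcefbfddbbbafaccaeba')
  27 → (10, 'eedecfdcefbfddbbbafaccaeba')
  28 → (18, 'efbfddbbbafaccaeba')
  29 → (5, 'efdfaeedecfdcefbfddbbbafaccaeba')
  30 → (28, 'faccaeba')
  31 → (8, 'faeedecfdcefbfddbbbafaccaeba')
  32 → (19, 'fbfddbbbafaccaeba')
  33 → (15, 'fdcefbfddbbbafaccaeba')
  34 → (21, 'fddbbbafaccaeba')
  35 → (6, 'fdfaeedecfdcefbfddbbbafaccaeba')

[35, 29, 3, 0, 32, 9, 27, 34, 26, 25, 24, 20, 31, 30, 17, 4, 14, 23, 16, 22, 1, 12, 7, 2, 33, 13, 11, 10, 18, 5, 28, 8, 19, 15, 21, 6]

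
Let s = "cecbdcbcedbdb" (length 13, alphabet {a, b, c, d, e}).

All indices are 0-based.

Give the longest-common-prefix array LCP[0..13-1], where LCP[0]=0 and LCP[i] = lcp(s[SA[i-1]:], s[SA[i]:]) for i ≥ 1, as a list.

[0, 1, 1, 2, 0, 2, 1, 2, 0, 2, 1, 0, 1]

rank | idx | suffix
   0 |  12 | b
   1 |   6 | bcedbdb
   2 |  10 | bdb
   3 |   3 | bdcbcedbdb
   4 |   5 | cbcedbdb
   5 |   2 | cbdcbcedbdb
   6 |   0 | cecbdcbcedbdb
   7 |   7 | cedbdb
   8 |  11 | db
   9 |   9 | dbdb
  10 |   4 | dcbcedbdb
  11 |   1 | ecbdcbcedbdb
  12 |   8 | edbdb

SA = [12, 6, 10, 3, 5, 2, 0, 7, 11, 9, 4, 1, 8]
rank  pair      lcp
   1  s[12:],s[6:]  1  'b'
   2  s[6:],s[10:]  1  'b'
   3  s[10:],s[3:]  2  'bd'
   4  s[3:],s[5:]  0  ''
   5  s[5:],s[2:]  2  'cb'
   6  s[2:],s[0:]  1  'c'
   7  s[0:],s[7:]  2  'ce'
   8  s[7:],s[11:]  0  ''
   9  s[11:],s[9:]  2  'db'
  10  s[9:],s[4:]  1  'd'
  11  s[4:],s[1:]  0  ''
  12  s[1:],s[8:]  1  'e'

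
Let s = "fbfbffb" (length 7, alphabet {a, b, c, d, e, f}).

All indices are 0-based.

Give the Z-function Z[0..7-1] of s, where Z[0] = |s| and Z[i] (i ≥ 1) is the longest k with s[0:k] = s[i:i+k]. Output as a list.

Z[0]=7
i=1: outside box; Z[1]=0
i=2: outside box; Z[2]=3 grow→box=[2,5)
i=3: min(r-i=2, Z[1]=0)=0; Z[3]=0
i=4: min(r-i=1, Z[2]=3)=1; Z[4]=1
i=5: outside box; Z[5]=2 grow→box=[5,7)
i=6: min(r-i=1, Z[1]=0)=0; Z[6]=0

[7, 0, 3, 0, 1, 2, 0]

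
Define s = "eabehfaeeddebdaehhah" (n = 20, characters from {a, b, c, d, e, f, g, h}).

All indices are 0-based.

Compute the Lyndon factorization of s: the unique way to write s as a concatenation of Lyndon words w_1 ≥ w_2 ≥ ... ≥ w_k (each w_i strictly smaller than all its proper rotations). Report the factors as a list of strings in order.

["e", "abehfaeeddebdaehhah"]

emit factor 1: 'e' (i=0, period=1)
emit factor 2: 'abehfaeeddebdaehhah' (i=1, period=19)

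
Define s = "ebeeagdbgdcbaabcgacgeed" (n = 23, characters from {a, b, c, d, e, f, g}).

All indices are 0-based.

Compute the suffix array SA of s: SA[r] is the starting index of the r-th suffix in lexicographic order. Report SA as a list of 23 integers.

rank→(start, suffix):
  0 → (12, 'aabcgacgeed')
  1 → (13, 'abcgacgeed')
  2 → (17, 'acgeed')
  3 → (4, 'agdbgdcbaabcgacgeed')
  4 → (11, 'baabcgacgeed')
  5 → (14, 'bcgacgeed')
  6 → (1, 'beeagdbgdcbaabcgacgeed')
  7 → (7, 'bgdcbaabcgacgeed')
  8 → (10, 'cbaabcgacgeed')
  9 → (15, 'cgacgeed')
  10 → (18, 'cgeed')
  11 → (22, 'd')
  12 → (6, 'dbgdcbaabcgacgeed')
  13 → (9, 'dcbaabcgacgeed')
  14 → (3, 'eagdbgdcbaabcgacgeed')
  15 → (0, 'ebeeagdbgdcbaabcgacgeed')
  16 → (21, 'ed')
  17 → (2, 'eeagdbgdcbaabcgacgeed')
  18 → (20, 'eed')
  19 → (16, 'gacgeed')
  20 → (5, 'gdbgdcbaabcgacgeed')
  21 → (8, 'gdcbaabcgacgeed')
  22 → (19, 'geed')

[12, 13, 17, 4, 11, 14, 1, 7, 10, 15, 18, 22, 6, 9, 3, 0, 21, 2, 20, 16, 5, 8, 19]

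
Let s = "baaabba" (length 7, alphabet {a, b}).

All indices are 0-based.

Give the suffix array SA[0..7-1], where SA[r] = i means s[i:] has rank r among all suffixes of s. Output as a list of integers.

[6, 1, 2, 3, 5, 0, 4]

sorted suffixes:
  #0 SA[0]=6  'a'
  #1 SA[1]=1  'aaabba'
  #2 SA[2]=2  'aabba'
  #3 SA[3]=3  'abba'
  #4 SA[4]=5  'ba'
  #5 SA[5]=0  'baaabba'
  #6 SA[6]=4  'bba'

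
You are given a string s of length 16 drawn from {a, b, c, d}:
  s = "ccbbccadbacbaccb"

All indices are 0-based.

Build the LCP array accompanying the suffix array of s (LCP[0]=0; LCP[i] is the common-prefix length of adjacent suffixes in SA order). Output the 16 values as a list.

[0, 2, 1, 0, 1, 3, 1, 1, 0, 1, 2, 2, 1, 2, 3, 0]

rank→(start, suffix):
  0 → (9, 'acbaccb')
  1 → (12, 'accb')
  2 → (6, 'adbacbaccb')
  3 → (15, 'b')
  4 → (8, 'bacbaccb')
  5 → (11, 'baccb')
  6 → (2, 'bbccadbacbaccb')
  7 → (3, 'bccadbacbaccb')
  8 → (5, 'cadbacbaccb')
  9 → (14, 'cb')
  10 → (10, 'cbaccb')
  11 → (1, 'cbbccadbacbaccb')
  12 → (4, 'ccadbacbaccb')
  13 → (13, 'ccb')
  14 → (0, 'ccbbccadbacbaccb')
  15 → (7, 'dbacbaccb')

SA = [9, 12, 6, 15, 8, 11, 2, 3, 5, 14, 10, 1, 4, 13, 0, 7]
rank  pair      lcp
   1  s[9:],s[12:]  2  'ac'
   2  s[12:],s[6:]  1  'a'
   3  s[6:],s[15:]  0  ''
   4  s[15:],s[8:]  1  'b'
   5  s[8:],s[11:]  3  'bac'
   6  s[11:],s[2:]  1  'b'
   7  s[2:],s[3:]  1  'b'
   8  s[3:],s[5:]  0  ''
   9  s[5:],s[14:]  1  'c'
  10  s[14:],s[10:]  2  'cb'
  11  s[10:],s[1:]  2  'cb'
  12  s[1:],s[4:]  1  'c'
  13  s[4:],s[13:]  2  'cc'
  14  s[13:],s[0:]  3  'ccb'
  15  s[0:],s[7:]  0  ''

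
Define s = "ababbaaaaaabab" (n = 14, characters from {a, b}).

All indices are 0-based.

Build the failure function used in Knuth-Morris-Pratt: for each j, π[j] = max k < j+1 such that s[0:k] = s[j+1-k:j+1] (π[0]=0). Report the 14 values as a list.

π[0] = 0
j=1 s[j]='b': π[1]=0 (border '')
j=2 s[j]='a': π[2]=1 (border 'a')
j=3 s[j]='b': π[3]=2 (border 'ab')
j=4 s[j]='b': k: 2→0; π[4]=0 (border '')
j=5 s[j]='a': π[5]=1 (border 'a')
j=6 s[j]='a': k: 1→0; π[6]=1 (border 'a')
j=7 s[j]='a': k: 1→0; π[7]=1 (border 'a')
j=8 s[j]='a': k: 1→0; π[8]=1 (border 'a')
j=9 s[j]='a': k: 1→0; π[9]=1 (border 'a')
j=10 s[j]='a': k: 1→0; π[10]=1 (border 'a')
j=11 s[j]='b': π[11]=2 (border 'ab')
j=12 s[j]='a': π[12]=3 (border 'aba')
j=13 s[j]='b': π[13]=4 (border 'abab')

[0, 0, 1, 2, 0, 1, 1, 1, 1, 1, 1, 2, 3, 4]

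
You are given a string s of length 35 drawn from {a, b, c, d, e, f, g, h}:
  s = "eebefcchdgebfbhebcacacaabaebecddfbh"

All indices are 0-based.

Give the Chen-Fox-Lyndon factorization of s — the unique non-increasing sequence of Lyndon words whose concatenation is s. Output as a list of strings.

["e", "e", "befcchdgebfbhe", "bc", "ac", "ac", "aabaebecddfbh"]

emit factor 1: 'e' (i=0, period=1)
emit factor 2: 'e' (i=1, period=1)
emit factor 3: 'befcchdgebfbhe' (i=2, period=14)
emit factor 4: 'bc' (i=16, period=2)
emit factor 5: 'ac' (i=18, period=2)
emit factor 6: 'ac' (i=20, period=2)
emit factor 7: 'aabaebecddfbh' (i=22, period=13)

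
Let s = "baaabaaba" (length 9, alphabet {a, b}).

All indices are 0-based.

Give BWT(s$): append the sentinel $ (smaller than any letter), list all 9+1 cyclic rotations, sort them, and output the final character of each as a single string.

abbbaaaa$a

rank  rotation    last
    0  $baaabaaba  a
    1  a$baaabaab  b
    2  aaabaaba$b  b
    3  aaba$baaab  b
    4  aabaaba$ba  a
    5  aba$baaaba  a
    6  abaaba$baa  a
    7  ba$baaabaa  a
    8  baaabaaba$  $
    9  baaba$baaa  a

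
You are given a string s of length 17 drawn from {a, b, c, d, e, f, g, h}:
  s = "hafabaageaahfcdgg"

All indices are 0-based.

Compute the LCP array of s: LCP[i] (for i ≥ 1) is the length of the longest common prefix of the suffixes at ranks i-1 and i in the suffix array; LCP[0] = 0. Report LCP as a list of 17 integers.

[0, 2, 1, 1, 1, 1, 0, 0, 0, 0, 0, 1, 0, 1, 1, 0, 1]

sorted suffixes:
  #0 SA[0]=5  'aageaahfcdgg'
  #1 SA[1]=9  'aahfcdgg'
  #2 SA[2]=3  'abaageaahfcdgg'
  #3 SA[3]=1  'afabaageaahfcdgg'
  #4 SA[4]=6  'ageaahfcdgg'
  #5 SA[5]=10  'ahfcdgg'
  #6 SA[6]=4  'baageaahfcdgg'
  #7 SA[7]=13  'cdgg'
  #8 SA[8]=14  'dgg'
  #9 SA[9]=8  'eaahfcdgg'
  #10 SA[10]=2  'fabaageaahfcdgg'
  #11 SA[11]=12  'fcdgg'
  #12 SA[12]=16  'g'
  #13 SA[13]=7  'geaahfcdgg'
  #14 SA[14]=15  'gg'
  #15 SA[15]=0  'hafabaageaahfcdgg'
  #16 SA[16]=11  'hfcdgg'

SA = [5, 9, 3, 1, 6, 10, 4, 13, 14, 8, 2, 12, 16, 7, 15, 0, 11]
rank  pair      lcp
   1  s[5:],s[9:]  2  'aa'
   2  s[9:],s[3:]  1  'a'
   3  s[3:],s[1:]  1  'a'
   4  s[1:],s[6:]  1  'a'
   5  s[6:],s[10:]  1  'a'
   6  s[10:],s[4:]  0  ''
   7  s[4:],s[13:]  0  ''
   8  s[13:],s[14:]  0  ''
   9  s[14:],s[8:]  0  ''
  10  s[8:],s[2:]  0  ''
  11  s[2:],s[12:]  1  'f'
  12  s[12:],s[16:]  0  ''
  13  s[16:],s[7:]  1  'g'
  14  s[7:],s[15:]  1  'g'
  15  s[15:],s[0:]  0  ''
  16  s[0:],s[11:]  1  'h'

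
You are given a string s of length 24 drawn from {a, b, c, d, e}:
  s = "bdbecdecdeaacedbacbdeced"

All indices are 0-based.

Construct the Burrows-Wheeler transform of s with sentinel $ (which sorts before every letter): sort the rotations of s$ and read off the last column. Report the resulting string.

debad$cdaeeeaeebccbddbdcc

rank  rotation                   last
    0  $bdbecdecdeaacedbacbdeced  d
    1  aacedbacbdeced$bdbecdecde  e
    2  acbdeced$bdbecdecdeaacedb  b
    3  acedbacbdeced$bdbecdecdea  a
    4  bacbdeced$bdbecdecdeaaced  d
    5  bdbecdecdeaacedbacbdeced$  $
    6  bdeced$bdbecdecdeaacedbac  c
    7  becdecdeaacedbacbdeced$bd  d
    8  cbdeced$bdbecdecdeaacedba  a
    9  cdeaacedbacbdeced$bdbecde  e
   10  cdecdeaacedbacbdeced$bdbe  e
   11  ced$bdbecdecdeaacedbacbde  e
   12  cedbacbdeced$bdbecdecdeaa  a
   13  d$bdbecdecdeaacedbacbdece  e
   14  dbacbdeced$bdbecdecdeaace  e
   15  dbecdecdeaacedbacbdeced$b  b
   16  deaacedbacbdeced$bdbecdec  c
   17  decdeaacedbacbdeced$bdbec  c
   18  deced$bdbecdecdeaacedbacb  b
   19  eaacedbacbdeced$bdbecdecd  d
   20  ecdeaacedbacbdeced$bdbecd  d
   21  ecdecdeaacedbacbdeced$bdb  b
   22  eced$bdbecdecdeaacedbacbd  d
   23  ed$bdbecdecdeaacedbacbdec  c
   24  edbacbdeced$bdbecdecdeaac  c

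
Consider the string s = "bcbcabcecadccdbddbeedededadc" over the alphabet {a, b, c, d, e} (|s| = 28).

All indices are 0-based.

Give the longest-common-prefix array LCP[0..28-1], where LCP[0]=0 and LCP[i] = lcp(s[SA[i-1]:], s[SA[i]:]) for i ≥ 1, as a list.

rank | idx | suffix
   0 |   4 | abcecadccdbddbeedededadc
   1 |  25 | adc
   2 |   9 | adccdbddbeedededadc
   3 |   2 | bcabcecadccdbddbeedededadc
   4 |   0 | bcbcabcecadccdbddbeedededadc
   5 |   5 | bcecadccdbddbeedededadc
   6 |  14 | bddbeedededadc
   7 |  17 | beedededadc
   8 |  27 | c
   9 |   3 | cabcecadccdbddbeedededadc
  10 |   8 | cadccdbddbeedededadc
  11 |   1 | cbcabcecadccdbddbeedededadc
  12 |  11 | ccdbddbeedededadc
  13 |  12 | cdbddbeedededadc
  14 |   6 | cecadccdbddbeedededadc
  15 |  24 | dadc
  16 |  13 | dbddbeedededadc
  17 |  16 | dbeedededadc
  18 |  26 | dc
  19 |  10 | dccdbddbeedededadc
  20 |  15 | ddbeedededadc
  21 |  22 | dedadc
  22 |  20 | dededadc
  23 |   7 | ecadccdbddbeedededadc
  24 |  23 | edadc
  25 |  21 | ededadc
  26 |  19 | edededadc
  27 |  18 | eedededadc

SA = [4, 25, 9, 2, 0, 5, 14, 17, 27, 3, 8, 1, 11, 12, 6, 24, 13, 16, 26, 10, 15, 22, 20, 7, 23, 21, 19, 18]
rank  pair      lcp
   1  s[4:],s[25:]  1  'a'
   2  s[25:],s[9:]  3  'adc'
   3  s[9:],s[2:]  0  ''
   4  s[2:],s[0:]  2  'bc'
   5  s[0:],s[5:]  2  'bc'
   6  s[5:],s[14:]  1  'b'
   7  s[14:],s[17:]  1  'b'
   8  s[17:],s[27:]  0  ''
   9  s[27:],s[3:]  1  'c'
  10  s[3:],s[8:]  2  'ca'
  11  s[8:],s[1:]  1  'c'
  12  s[1:],s[11:]  1  'c'
  13  s[11:],s[12:]  1  'c'
  14  s[12:],s[6:]  1  'c'
  15  s[6:],s[24:]  0  ''
  16  s[24:],s[13:]  1  'd'
  17  s[13:],s[16:]  2  'db'
  18  s[16:],s[26:]  1  'd'
  19  s[26:],s[10:]  2  'dc'
  20  s[10:],s[15:]  1  'd'
  21  s[15:],s[22:]  1  'd'
  22  s[22:],s[20:]  3  'ded'
  23  s[20:],s[7:]  0  ''
  24  s[7:],s[23:]  1  'e'
  25  s[23:],s[21:]  2  'ed'
  26  s[21:],s[19:]  4  'eded'
  27  s[19:],s[18:]  1  'e'

[0, 1, 3, 0, 2, 2, 1, 1, 0, 1, 2, 1, 1, 1, 1, 0, 1, 2, 1, 2, 1, 1, 3, 0, 1, 2, 4, 1]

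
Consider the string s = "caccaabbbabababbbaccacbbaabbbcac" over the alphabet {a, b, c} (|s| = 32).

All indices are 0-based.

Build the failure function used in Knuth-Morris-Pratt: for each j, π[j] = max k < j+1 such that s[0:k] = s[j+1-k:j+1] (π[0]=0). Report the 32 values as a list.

[0, 0, 1, 1, 2, 0, 0, 0, 0, 0, 0, 0, 0, 0, 0, 0, 0, 0, 1, 1, 2, 3, 0, 0, 0, 0, 0, 0, 0, 1, 2, 3]

π[0] = 0
j=1 s[j]='a': π[1]=0 (border '')
j=2 s[j]='c': π[2]=1 (border 'c')
j=3 s[j]='c': k: 1→0; π[3]=1 (border 'c')
j=4 s[j]='a': π[4]=2 (border 'ca')
j=5 s[j]='a': k: 2→0; π[5]=0 (border '')
j=6 s[j]='b': π[6]=0 (border '')
j=7 s[j]='b': π[7]=0 (border '')
j=8 s[j]='b': π[8]=0 (border '')
j=9 s[j]='a': π[9]=0 (border '')
j=10 s[j]='b': π[10]=0 (border '')
j=11 s[j]='a': π[11]=0 (border '')
j=12 s[j]='b': π[12]=0 (border '')
j=13 s[j]='a': π[13]=0 (border '')
j=14 s[j]='b': π[14]=0 (border '')
j=15 s[j]='b': π[15]=0 (border '')
j=16 s[j]='b': π[16]=0 (border '')
j=17 s[j]='a': π[17]=0 (border '')
j=18 s[j]='c': π[18]=1 (border 'c')
j=19 s[j]='c': k: 1→0; π[19]=1 (border 'c')
j=20 s[j]='a': π[20]=2 (border 'ca')
j=21 s[j]='c': π[21]=3 (border 'cac')
j=22 s[j]='b': k: 3→1→0; π[22]=0 (border '')
j=23 s[j]='b': π[23]=0 (border '')
j=24 s[j]='a': π[24]=0 (border '')
j=25 s[j]='a': π[25]=0 (border '')
j=26 s[j]='b': π[26]=0 (border '')
j=27 s[j]='b': π[27]=0 (border '')
j=28 s[j]='b': π[28]=0 (border '')
j=29 s[j]='c': π[29]=1 (border 'c')
j=30 s[j]='a': π[30]=2 (border 'ca')
j=31 s[j]='c': π[31]=3 (border 'cac')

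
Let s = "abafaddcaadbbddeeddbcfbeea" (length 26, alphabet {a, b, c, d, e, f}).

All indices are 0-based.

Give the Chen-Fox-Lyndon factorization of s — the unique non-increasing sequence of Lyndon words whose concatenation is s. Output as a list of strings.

emit factor 1: 'abafaddc' (i=0, period=8)
emit factor 2: 'aadbbddeeddbcfbee' (i=8, period=17)
emit factor 3: 'a' (i=25, period=1)

["abafaddc", "aadbbddeeddbcfbee", "a"]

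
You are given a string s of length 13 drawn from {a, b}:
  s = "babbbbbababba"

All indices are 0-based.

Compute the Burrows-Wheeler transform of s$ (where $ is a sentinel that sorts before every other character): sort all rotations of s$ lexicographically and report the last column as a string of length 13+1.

rank  rotation        last
    0  $babbbbbababba  a
    1  a$babbbbbababb  b
    2  ababba$babbbbb  b
    3  abba$babbbbbab  b
    4  abbbbbababba$b  b
    5  ba$babbbbbabab  b
    6  bababba$babbbb  b
    7  babba$babbbbba  a
    8  babbbbbababba$  $
    9  bba$babbbbbaba  a
   10  bbababba$babbb  b
   11  bbbababba$babb  b
   12  bbbbababba$bab  b
   13  bbbbbababba$ba  a

abbbbbba$abbba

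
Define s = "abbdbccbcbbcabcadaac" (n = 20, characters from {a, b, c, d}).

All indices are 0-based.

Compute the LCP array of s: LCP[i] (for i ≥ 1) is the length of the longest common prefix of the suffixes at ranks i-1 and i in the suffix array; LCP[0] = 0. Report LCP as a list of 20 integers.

[0, 1, 2, 1, 1, 0, 2, 1, 3, 2, 2, 1, 0, 1, 2, 1, 2, 1, 0, 1]

sorted suffixes:
  #0 SA[0]=17  'aac'
  #1 SA[1]=0  'abbdbccbcbbcabcadaac'
  #2 SA[2]=12  'abcadaac'
  #3 SA[3]=18  'ac'
  #4 SA[4]=15  'adaac'
  #5 SA[5]=9  'bbcabcadaac'
  #6 SA[6]=1  'bbdbccbcbbcabcadaac'
  #7 SA[7]=10  'bcabcadaac'
  #8 SA[8]=13  'bcadaac'
  #9 SA[9]=7  'bcbbcabcadaac'
  #10 SA[10]=4  'bccbcbbcabcadaac'
  #11 SA[11]=2  'bdbccbcbbcabcadaac'
  #12 SA[12]=19  'c'
  #13 SA[13]=11  'cabcadaac'
  #14 SA[14]=14  'cadaac'
  #15 SA[15]=8  'cbbcabcadaac'
  #16 SA[16]=6  'cbcbbcabcadaac'
  #17 SA[17]=5  'ccbcbbcabcadaac'
  #18 SA[18]=16  'daac'
  #19 SA[19]=3  'dbccbcbbcabcadaac'

SA = [17, 0, 12, 18, 15, 9, 1, 10, 13, 7, 4, 2, 19, 11, 14, 8, 6, 5, 16, 3]
i: (SA[i-1],SA[i]) lcp shared
  1: (17,0) 1 'a'
  2: (0,12) 2 'ab'
  3: (12,18) 1 'a'
  4: (18,15) 1 'a'
  5: (15,9) 0 ''
  6: (9,1) 2 'bb'
  7: (1,10) 1 'b'
  8: (10,13) 3 'bca'
  9: (13,7) 2 'bc'
  10: (7,4) 2 'bc'
  11: (4,2) 1 'b'
  12: (2,19) 0 ''
  13: (19,11) 1 'c'
  14: (11,14) 2 'ca'
  15: (14,8) 1 'c'
  16: (8,6) 2 'cb'
  17: (6,5) 1 'c'
  18: (5,16) 0 ''
  19: (16,3) 1 'd'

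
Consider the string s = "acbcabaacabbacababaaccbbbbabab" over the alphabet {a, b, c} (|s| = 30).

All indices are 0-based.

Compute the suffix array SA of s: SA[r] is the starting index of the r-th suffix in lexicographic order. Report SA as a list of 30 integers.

rank | idx | suffix
   0 |   6 | aacabbacababaaccbbbbabab
   1 |  18 | aaccbbbbabab
   2 |  28 | ab
   3 |   4 | abaacabbacababaaccbbbbabab
   4 |  16 | abaaccbbbbabab
   5 |  26 | abab
   6 |  14 | ababaaccbbbbabab
   7 |   9 | abbacababaaccbbbbabab
   8 |  12 | acababaaccbbbbabab
   9 |   7 | acabbacababaaccbbbbabab
  10 |   0 | acbcabaacabbacababaaccbbbbabab
  11 |  19 | accbbbbabab
  12 |  29 | b
  13 |   5 | baacabbacababaaccbbbbabab
  14 |  17 | baaccbbbbabab
  15 |  27 | bab
  16 |  15 | babaaccbbbbabab
  17 |  25 | babab
  18 |  11 | bacababaaccbbbbabab
  19 |  24 | bbabab
  20 |  10 | bbacababaaccbbbbabab
  21 |  23 | bbbabab
  22 |  22 | bbbbabab
  23 |   2 | bcabaacabbacababaaccbbbbabab
  24 |   3 | cabaacabbacababaaccbbbbabab
  25 |  13 | cababaaccbbbbabab
  26 |   8 | cabbacababaaccbbbbabab
  27 |  21 | cbbbbabab
  28 |   1 | cbcabaacabbacababaaccbbbbabab
  29 |  20 | ccbbbbabab

[6, 18, 28, 4, 16, 26, 14, 9, 12, 7, 0, 19, 29, 5, 17, 27, 15, 25, 11, 24, 10, 23, 22, 2, 3, 13, 8, 21, 1, 20]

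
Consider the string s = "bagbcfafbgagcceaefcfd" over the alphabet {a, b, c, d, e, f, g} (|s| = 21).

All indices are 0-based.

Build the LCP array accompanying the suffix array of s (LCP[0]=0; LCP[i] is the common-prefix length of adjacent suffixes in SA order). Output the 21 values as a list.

[0, 1, 1, 2, 0, 1, 1, 0, 1, 1, 2, 0, 0, 1, 0, 1, 1, 1, 0, 1, 1]

rank | idx | suffix
   0 |  15 | aefcfd
   1 |   6 | afbgagcceaefcfd
   2 |   1 | agbcfafbgagcceaefcfd
   3 |  10 | agcceaefcfd
   4 |   0 | bagbcfafbgagcceaefcfd
   5 |   3 | bcfafbgagcceaefcfd
   6 |   8 | bgagcceaefcfd
   7 |  12 | cceaefcfd
   8 |  13 | ceaefcfd
   9 |   4 | cfafbgagcceaefcfd
  10 |  18 | cfd
  11 |  20 | d
  12 |  14 | eaefcfd
  13 |  16 | efcfd
  14 |   5 | fafbgagcceaefcfd
  15 |   7 | fbgagcceaefcfd
  16 |  17 | fcfd
  17 |  19 | fd
  18 |   9 | gagcceaefcfd
  19 |   2 | gbcfafbgagcceaefcfd
  20 |  11 | gcceaefcfd

SA = [15, 6, 1, 10, 0, 3, 8, 12, 13, 4, 18, 20, 14, 16, 5, 7, 17, 19, 9, 2, 11]
rank  pair      lcp
   1  s[15:],s[6:]  1  'a'
   2  s[6:],s[1:]  1  'a'
   3  s[1:],s[10:]  2  'ag'
   4  s[10:],s[0:]  0  ''
   5  s[0:],s[3:]  1  'b'
   6  s[3:],s[8:]  1  'b'
   7  s[8:],s[12:]  0  ''
   8  s[12:],s[13:]  1  'c'
   9  s[13:],s[4:]  1  'c'
  10  s[4:],s[18:]  2  'cf'
  11  s[18:],s[20:]  0  ''
  12  s[20:],s[14:]  0  ''
  13  s[14:],s[16:]  1  'e'
  14  s[16:],s[5:]  0  ''
  15  s[5:],s[7:]  1  'f'
  16  s[7:],s[17:]  1  'f'
  17  s[17:],s[19:]  1  'f'
  18  s[19:],s[9:]  0  ''
  19  s[9:],s[2:]  1  'g'
  20  s[2:],s[11:]  1  'g'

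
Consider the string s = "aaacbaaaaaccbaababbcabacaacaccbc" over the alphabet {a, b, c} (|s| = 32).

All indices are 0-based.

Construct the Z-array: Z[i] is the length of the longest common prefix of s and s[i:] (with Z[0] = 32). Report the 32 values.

[32, 2, 1, 0, 0, 3, 3, 4, 2, 1, 0, 0, 0, 2, 1, 0, 1, 0, 0, 0, 1, 0, 1, 0, 2, 1, 0, 1, 0, 0, 0, 0]

Z[0]=32
i=1: outside box; Z[1]=2 scan→box=[1,3)
i=2: min(r-i=1, Z[1]=2)=1; Z[2]=1
i=3: outside box; Z[3]=0
i=4: outside box; Z[4]=0
i=5: outside box; Z[5]=3 scan→box=[5,8)
i=6: min(r-i=2, Z[1]=2)=2; Z[6]=3 scan→box=[6,9)
i=7: min(r-i=2, Z[1]=2)=2; Z[7]=4 scan→box=[7,11)
i=8: min(r-i=3, Z[1]=2)=2; Z[8]=2
i=9: min(r-i=2, Z[2]=1)=1; Z[9]=1
i=10: min(r-i=1, Z[3]=0)=0; Z[10]=0
i=11: outside box; Z[11]=0
i=12: outside box; Z[12]=0
i=13: outside box; Z[13]=2 scan→box=[13,15)
i=14: min(r-i=1, Z[1]=2)=1; Z[14]=1
i=15: outside box; Z[15]=0
i=16: outside box; Z[16]=1 scan→box=[16,17)
i=17: outside box; Z[17]=0
i=18: outside box; Z[18]=0
i=19: outside box; Z[19]=0
i=20: outside box; Z[20]=1 scan→box=[20,21)
i=21: outside box; Z[21]=0
i=22: outside box; Z[22]=1 scan→box=[22,23)
i=23: outside box; Z[23]=0
i=24: outside box; Z[24]=2 scan→box=[24,26)
i=25: min(r-i=1, Z[1]=2)=1; Z[25]=1
i=26: outside box; Z[26]=0
i=27: outside box; Z[27]=1 scan→box=[27,28)
i=28: outside box; Z[28]=0
i=29: outside box; Z[29]=0
i=30: outside box; Z[30]=0
i=31: outside box; Z[31]=0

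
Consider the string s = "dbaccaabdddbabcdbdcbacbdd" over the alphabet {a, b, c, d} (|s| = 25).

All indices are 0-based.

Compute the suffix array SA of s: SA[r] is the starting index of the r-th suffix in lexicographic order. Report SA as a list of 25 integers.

rank | idx | suffix
   0 |   5 | aabdddbabcdbdcbacbdd
   1 |  12 | abcdbdcbacbdd
   2 |   6 | abdddbabcdbdcbacbdd
   3 |  20 | acbdd
   4 |   2 | accaabdddbabcdbdcbacbdd
   5 |  11 | babcdbdcbacbdd
   6 |  19 | bacbdd
   7 |   1 | baccaabdddbabcdbdcbacbdd
   8 |  13 | bcdbdcbacbdd
   9 |  16 | bdcbacbdd
  10 |  22 | bdd
  11 |   7 | bdddbabcdbdcbacbdd
  12 |   4 | caabdddbabcdbdcbacbdd
  13 |  18 | cbacbdd
  14 |  21 | cbdd
  15 |   3 | ccaabdddbabcdbdcbacbdd
  16 |  14 | cdbdcbacbdd
  17 |  24 | d
  18 |  10 | dbabcdbdcbacbdd
  19 |   0 | dbaccaabdddbabcdbdcbacbdd
  20 |  15 | dbdcbacbdd
  21 |  17 | dcbacbdd
  22 |  23 | dd
  23 |   9 | ddbabcdbdcbacbdd
  24 |   8 | dddbabcdbdcbacbdd

[5, 12, 6, 20, 2, 11, 19, 1, 13, 16, 22, 7, 4, 18, 21, 3, 14, 24, 10, 0, 15, 17, 23, 9, 8]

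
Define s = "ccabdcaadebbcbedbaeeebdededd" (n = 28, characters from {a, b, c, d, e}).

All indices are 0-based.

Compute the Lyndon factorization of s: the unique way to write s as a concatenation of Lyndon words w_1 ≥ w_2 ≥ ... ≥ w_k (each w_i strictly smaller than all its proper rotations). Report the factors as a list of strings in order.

emit factor 1: 'c' (i=0, period=1)
emit factor 2: 'c' (i=1, period=1)
emit factor 3: 'abdc' (i=2, period=4)
emit factor 4: 'aadebbcbedbaeeebdededd' (i=6, period=22)

["c", "c", "abdc", "aadebbcbedbaeeebdededd"]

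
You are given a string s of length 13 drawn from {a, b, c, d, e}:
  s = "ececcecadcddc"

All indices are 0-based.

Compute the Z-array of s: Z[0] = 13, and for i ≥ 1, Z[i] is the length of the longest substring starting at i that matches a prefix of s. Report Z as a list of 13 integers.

Z[0]=13
i=1: i≥r, start 0; Z[1]=0
i=2: i≥r, start 0; Z[2]=2 scan→box=[2,4)
i=3: min(r-i=1, Z[1]=0)=0; Z[3]=0
i=4: i≥r, start 0; Z[4]=0
i=5: i≥r, start 0; Z[5]=2 scan→box=[5,7)
i=6: min(r-i=1, Z[1]=0)=0; Z[6]=0
i=7: i≥r, start 0; Z[7]=0
i=8: i≥r, start 0; Z[8]=0
i=9: i≥r, start 0; Z[9]=0
i=10: i≥r, start 0; Z[10]=0
i=11: i≥r, start 0; Z[11]=0
i=12: i≥r, start 0; Z[12]=0

[13, 0, 2, 0, 0, 2, 0, 0, 0, 0, 0, 0, 0]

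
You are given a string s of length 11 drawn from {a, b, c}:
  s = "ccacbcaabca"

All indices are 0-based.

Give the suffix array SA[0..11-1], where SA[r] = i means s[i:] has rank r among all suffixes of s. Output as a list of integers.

sorted suffixes:
  #0 SA[0]=10  'a'
  #1 SA[1]=6  'aabca'
  #2 SA[2]=7  'abca'
  #3 SA[3]=2  'acbcaabca'
  #4 SA[4]=8  'bca'
  #5 SA[5]=4  'bcaabca'
  #6 SA[6]=9  'ca'
  #7 SA[7]=5  'caabca'
  #8 SA[8]=1  'cacbcaabca'
  #9 SA[9]=3  'cbcaabca'
  #10 SA[10]=0  'ccacbcaabca'

[10, 6, 7, 2, 8, 4, 9, 5, 1, 3, 0]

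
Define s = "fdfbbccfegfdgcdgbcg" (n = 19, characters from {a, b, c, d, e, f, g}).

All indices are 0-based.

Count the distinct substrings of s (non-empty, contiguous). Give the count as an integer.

sorted suffixes:
  #0 SA[0]=3  'bbccfegfdgcdgbcg'
  #1 SA[1]=4  'bccfegfdgcdgbcg'
  #2 SA[2]=16  'bcg'
  #3 SA[3]=5  'ccfegfdgcdgbcg'
  #4 SA[4]=13  'cdgbcg'
  #5 SA[5]=6  'cfegfdgcdgbcg'
  #6 SA[6]=17  'cg'
  #7 SA[7]=1  'dfbbccfegfdgcdgbcg'
  #8 SA[8]=14  'dgbcg'
  #9 SA[9]=11  'dgcdgbcg'
  #10 SA[10]=8  'egfdgcdgbcg'
  #11 SA[11]=2  'fbbccfegfdgcdgbcg'
  #12 SA[12]=0  'fdfbbccfegfdgcdgbcg'
  #13 SA[13]=10  'fdgcdgbcg'
  #14 SA[14]=7  'fegfdgcdgbcg'
  #15 SA[15]=18  'g'
  #16 SA[16]=15  'gbcg'
  #17 SA[17]=12  'gcdgbcg'
  #18 SA[18]=9  'gfdgcdgbcg'

SA = [3, 4, 16, 5, 13, 6, 17, 1, 14, 11, 8, 2, 0, 10, 7, 18, 15, 12, 9]
i: (SA[i-1],SA[i]) lcp shared
  1: (3,4) 1 'b'
  2: (4,16) 2 'bc'
  3: (16,5) 0 ''
  4: (5,13) 1 'c'
  5: (13,6) 1 'c'
  6: (6,17) 1 'c'
  7: (17,1) 0 ''
  8: (1,14) 1 'd'
  9: (14,11) 2 'dg'
  10: (11,8) 0 ''
  11: (8,2) 0 ''
  12: (2,0) 1 'f'
  13: (0,10) 2 'fd'
  14: (10,7) 1 'f'
  15: (7,18) 0 ''
  16: (18,15) 1 'g'
  17: (15,12) 1 'g'
  18: (12,9) 1 'g'

n(n+1)/2 = 19·20/2 = 190
Σ LCP = 0 + 1 + 2 + 0 + 1 + 1 + 1 + 0 + 1 + 2 + 0 + 0 + 1 + 2 + 1 + 0 + 1 + 1 + 1 = 16
distinct = 190 − 16 = 174

174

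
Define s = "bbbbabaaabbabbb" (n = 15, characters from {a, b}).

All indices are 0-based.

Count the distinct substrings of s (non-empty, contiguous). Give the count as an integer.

sorted suffixes:
  #0 SA[0]=6  'aaabbabbb'
  #1 SA[1]=7  'aabbabbb'
  #2 SA[2]=4  'abaaabbabbb'
  #3 SA[3]=8  'abbabbb'
  #4 SA[4]=11  'abbb'
  #5 SA[5]=14  'b'
  #6 SA[6]=5  'baaabbabbb'
  #7 SA[7]=3  'babaaabbabbb'
  #8 SA[8]=10  'babbb'
  #9 SA[9]=13  'bb'
  #10 SA[10]=2  'bbabaaabbabbb'
  #11 SA[11]=9  'bbabbb'
  #12 SA[12]=12  'bbb'
  #13 SA[13]=1  'bbbabaaabbabbb'
  #14 SA[14]=0  'bbbbabaaabbabbb'

SA = [6, 7, 4, 8, 11, 14, 5, 3, 10, 13, 2, 9, 12, 1, 0]
i: (SA[i-1],SA[i]) lcp shared
  1: (6,7) 2 'aa'
  2: (7,4) 1 'a'
  3: (4,8) 2 'ab'
  4: (8,11) 3 'abb'
  5: (11,14) 0 ''
  6: (14,5) 1 'b'
  7: (5,3) 2 'ba'
  8: (3,10) 3 'bab'
  9: (10,13) 1 'b'
  10: (13,2) 2 'bb'
  11: (2,9) 4 'bbab'
  12: (9,12) 2 'bb'
  13: (12,1) 3 'bbb'
  14: (1,0) 3 'bbb'

n(n+1)/2 = 15·16/2 = 120
Σ LCP = 0 + 2 + 1 + 2 + 3 + 0 + 1 + 2 + 3 + 1 + 2 + 4 + 2 + 3 + 3 = 29
distinct = 120 − 29 = 91

91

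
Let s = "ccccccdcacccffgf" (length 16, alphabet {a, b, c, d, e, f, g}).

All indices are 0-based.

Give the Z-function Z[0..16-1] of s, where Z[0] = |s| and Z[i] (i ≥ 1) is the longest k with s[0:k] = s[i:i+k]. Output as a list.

Z[0]=16
i=1: outside box; Z[1]=5 extend→box=[1,6)
i=2: min(r-i=4, Z[1]=5)=4; Z[2]=4
i=3: min(r-i=3, Z[2]=4)=3; Z[3]=3
i=4: min(r-i=2, Z[3]=3)=2; Z[4]=2
i=5: min(r-i=1, Z[4]=2)=1; Z[5]=1
i=6: outside box; Z[6]=0
i=7: outside box; Z[7]=1 extend→box=[7,8)
i=8: outside box; Z[8]=0
i=9: outside box; Z[9]=3 extend→box=[9,12)
i=10: min(r-i=2, Z[1]=5)=2; Z[10]=2
i=11: min(r-i=1, Z[2]=4)=1; Z[11]=1
i=12: outside box; Z[12]=0
i=13: outside box; Z[13]=0
i=14: outside box; Z[14]=0
i=15: outside box; Z[15]=0

[16, 5, 4, 3, 2, 1, 0, 1, 0, 3, 2, 1, 0, 0, 0, 0]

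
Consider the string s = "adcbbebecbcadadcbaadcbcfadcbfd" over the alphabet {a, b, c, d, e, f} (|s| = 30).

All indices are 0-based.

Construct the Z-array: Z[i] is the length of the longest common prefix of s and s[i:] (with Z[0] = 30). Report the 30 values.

Z[0]=30
i=1: outside box; Z[1]=0
i=2: outside box; Z[2]=0
i=3: outside box; Z[3]=0
i=4: outside box; Z[4]=0
i=5: outside box; Z[5]=0
i=6: outside box; Z[6]=0
i=7: outside box; Z[7]=0
i=8: outside box; Z[8]=0
i=9: outside box; Z[9]=0
i=10: outside box; Z[10]=0
i=11: outside box; Z[11]=2 grow→box=[11,13)
i=12: min(r-i=1, Z[1]=0)=0; Z[12]=0
i=13: outside box; Z[13]=4 grow→box=[13,17)
i=14: min(r-i=3, Z[1]=0)=0; Z[14]=0
i=15: min(r-i=2, Z[2]=0)=0; Z[15]=0
i=16: min(r-i=1, Z[3]=0)=0; Z[16]=0
i=17: outside box; Z[17]=1 grow→box=[17,18)
i=18: outside box; Z[18]=4 grow→box=[18,22)
i=19: min(r-i=3, Z[1]=0)=0; Z[19]=0
i=20: min(r-i=2, Z[2]=0)=0; Z[20]=0
i=21: min(r-i=1, Z[3]=0)=0; Z[21]=0
i=22: outside box; Z[22]=0
i=23: outside box; Z[23]=0
i=24: outside box; Z[24]=4 grow→box=[24,28)
i=25: min(r-i=3, Z[1]=0)=0; Z[25]=0
i=26: min(r-i=2, Z[2]=0)=0; Z[26]=0
i=27: min(r-i=1, Z[3]=0)=0; Z[27]=0
i=28: outside box; Z[28]=0
i=29: outside box; Z[29]=0

[30, 0, 0, 0, 0, 0, 0, 0, 0, 0, 0, 2, 0, 4, 0, 0, 0, 1, 4, 0, 0, 0, 0, 0, 4, 0, 0, 0, 0, 0]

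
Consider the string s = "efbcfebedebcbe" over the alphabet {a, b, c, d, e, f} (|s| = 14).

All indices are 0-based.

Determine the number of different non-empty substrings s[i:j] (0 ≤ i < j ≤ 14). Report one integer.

rank→(start, suffix):
  0 → (10, 'bcbe')
  1 → (2, 'bcfebedebcbe')
  2 → (12, 'be')
  3 → (6, 'bedebcbe')
  4 → (11, 'cbe')
  5 → (3, 'cfebedebcbe')
  6 → (8, 'debcbe')
  7 → (13, 'e')
  8 → (9, 'ebcbe')
  9 → (5, 'ebedebcbe')
  10 → (7, 'edebcbe')
  11 → (0, 'efbcfebedebcbe')
  12 → (1, 'fbcfebedebcbe')
  13 → (4, 'febedebcbe')

SA = [10, 2, 12, 6, 11, 3, 8, 13, 9, 5, 7, 0, 1, 4]
rank  pair      lcp
   1  s[10:],s[2:]  2  'bc'
   2  s[2:],s[12:]  1  'b'
   3  s[12:],s[6:]  2  'be'
   4  s[6:],s[11:]  0  ''
   5  s[11:],s[3:]  1  'c'
   6  s[3:],s[8:]  0  ''
   7  s[8:],s[13:]  0  ''
   8  s[13:],s[9:]  1  'e'
   9  s[9:],s[5:]  2  'eb'
  10  s[5:],s[7:]  1  'e'
  11  s[7:],s[0:]  1  'e'
  12  s[0:],s[1:]  0  ''
  13  s[1:],s[4:]  1  'f'

n(n+1)/2 = 14·15/2 = 105
Σ LCP = 0 + 2 + 1 + 2 + 0 + 1 + 0 + 0 + 1 + 2 + 1 + 1 + 0 + 1 = 12
distinct = 105 − 12 = 93

93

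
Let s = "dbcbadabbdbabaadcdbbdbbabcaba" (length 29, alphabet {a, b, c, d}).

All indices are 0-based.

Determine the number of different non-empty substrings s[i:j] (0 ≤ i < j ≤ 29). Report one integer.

389

rank→(start, suffix):
  0 → (28, 'a')
  1 → (13, 'aadcdbbdbbabcaba')
  2 → (26, 'aba')
  3 → (11, 'abaadcdbbdbbabcaba')
  4 → (6, 'abbdbabaadcdbbdbbabcaba')
  5 → (23, 'abcaba')
  6 → (4, 'adabbdbabaadcdbbdbbabcaba')
  7 → (14, 'adcdbbdbbabcaba')
  8 → (27, 'ba')
  9 → (12, 'baadcdbbdbbabcaba')
  10 → (10, 'babaadcdbbdbbabcaba')
  11 → (22, 'babcaba')
  12 → (3, 'badabbdbabaadcdbbdbbabcaba')
  13 → (21, 'bbabcaba')
  14 → (7, 'bbdbabaadcdbbdbbabcaba')
  15 → (18, 'bbdbbabcaba')
  16 → (24, 'bcaba')
  17 → (1, 'bcbadabbdbabaadcdbbdbbabcaba')
  18 → (8, 'bdbabaadcdbbdbbabcaba')
  19 → (19, 'bdbbabcaba')
  20 → (25, 'caba')
  21 → (2, 'cbadabbdbabaadcdbbdbbabcaba')
  22 → (16, 'cdbbdbbabcaba')
  23 → (5, 'dabbdbabaadcdbbdbbabcaba')
  24 → (9, 'dbabaadcdbbdbbabcaba')
  25 → (20, 'dbbabcaba')
  26 → (17, 'dbbdbbabcaba')
  27 → (0, 'dbcbadabbdbabaadcdbbdbbabcaba')
  28 → (15, 'dcdbbdbbabcaba')

SA = [28, 13, 26, 11, 6, 23, 4, 14, 27, 12, 10, 22, 3, 21, 7, 18, 24, 1, 8, 19, 25, 2, 16, 5, 9, 20, 17, 0, 15]
rank  pair      lcp
   1  s[28:],s[13:]  1  'a'
   2  s[13:],s[26:]  1  'a'
   3  s[26:],s[11:]  3  'aba'
   4  s[11:],s[6:]  2  'ab'
   5  s[6:],s[23:]  2  'ab'
   6  s[23:],s[4:]  1  'a'
   7  s[4:],s[14:]  2  'ad'
   8  s[14:],s[27:]  0  ''
   9  s[27:],s[12:]  2  'ba'
  10  s[12:],s[10:]  2  'ba'
  11  s[10:],s[22:]  3  'bab'
  12  s[22:],s[3:]  2  'ba'
  13  s[3:],s[21:]  1  'b'
  14  s[21:],s[7:]  2  'bb'
  15  s[7:],s[18:]  4  'bbdb'
  16  s[18:],s[24:]  1  'b'
  17  s[24:],s[1:]  2  'bc'
  18  s[1:],s[8:]  1  'b'
  19  s[8:],s[19:]  3  'bdb'
  20  s[19:],s[25:]  0  ''
  21  s[25:],s[2:]  1  'c'
  22  s[2:],s[16:]  1  'c'
  23  s[16:],s[5:]  0  ''
  24  s[5:],s[9:]  1  'd'
  25  s[9:],s[20:]  2  'db'
  26  s[20:],s[17:]  3  'dbb'
  27  s[17:],s[0:]  2  'db'
  28  s[0:],s[15:]  1  'd'

n(n+1)/2 = 29·30/2 = 435
Σ LCP = 0 + 1 + 1 + 3 + 2 + 2 + 1 + 2 + 0 + 2 + 2 + 3 + 2 + 1 + 2 + 4 + 1 + 2 + 1 + 3 + 0 + 1 + 1 + 0 + 1 + 2 + 3 + 2 + 1 = 46
distinct = 435 − 46 = 389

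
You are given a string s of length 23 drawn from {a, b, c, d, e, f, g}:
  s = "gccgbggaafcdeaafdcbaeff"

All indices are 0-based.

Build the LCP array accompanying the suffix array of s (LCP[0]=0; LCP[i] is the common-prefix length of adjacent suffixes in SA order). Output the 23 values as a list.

[0, 3, 1, 1, 2, 0, 1, 0, 1, 1, 1, 0, 1, 0, 1, 0, 1, 1, 1, 0, 1, 1, 1]

rank | idx | suffix
   0 |   7 | aafcdeaafdcbaeff
   1 |  13 | aafdcbaeff
   2 |  19 | aeff
   3 |   8 | afcdeaafdcbaeff
   4 |  14 | afdcbaeff
   5 |  18 | baeff
   6 |   4 | bggaafcdeaafdcbaeff
   7 |  17 | cbaeff
   8 |   1 | ccgbggaafcdeaafdcbaeff
   9 |  10 | cdeaafdcbaeff
  10 |   2 | cgbggaafcdeaafdcbaeff
  11 |  16 | dcbaeff
  12 |  11 | deaafdcbaeff
  13 |  12 | eaafdcbaeff
  14 |  20 | eff
  15 |  22 | f
  16 |   9 | fcdeaafdcbaeff
  17 |  15 | fdcbaeff
  18 |  21 | ff
  19 |   6 | gaafcdeaafdcbaeff
  20 |   3 | gbggaafcdeaafdcbaeff
  21 |   0 | gccgbggaafcdeaafdcbaeff
  22 |   5 | ggaafcdeaafdcbaeff

SA = [7, 13, 19, 8, 14, 18, 4, 17, 1, 10, 2, 16, 11, 12, 20, 22, 9, 15, 21, 6, 3, 0, 5]
[i] adj suffixes → lcp
  [1] 7/13 → 3 ('aaf')
  [2] 13/19 → 1 ('a')
  [3] 19/8 → 1 ('a')
  [4] 8/14 → 2 ('af')
  [5] 14/18 → 0 ('')
  [6] 18/4 → 1 ('b')
  [7] 4/17 → 0 ('')
  [8] 17/1 → 1 ('c')
  [9] 1/10 → 1 ('c')
  [10] 10/2 → 1 ('c')
  [11] 2/16 → 0 ('')
  [12] 16/11 → 1 ('d')
  [13] 11/12 → 0 ('')
  [14] 12/20 → 1 ('e')
  [15] 20/22 → 0 ('')
  [16] 22/9 → 1 ('f')
  [17] 9/15 → 1 ('f')
  [18] 15/21 → 1 ('f')
  [19] 21/6 → 0 ('')
  [20] 6/3 → 1 ('g')
  [21] 3/0 → 1 ('g')
  [22] 0/5 → 1 ('g')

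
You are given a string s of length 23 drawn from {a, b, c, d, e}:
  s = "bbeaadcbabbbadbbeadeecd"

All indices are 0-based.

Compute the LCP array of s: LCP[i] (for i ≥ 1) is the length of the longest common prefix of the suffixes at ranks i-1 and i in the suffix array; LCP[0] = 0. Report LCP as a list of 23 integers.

[0, 1, 1, 2, 2, 0, 2, 1, 2, 2, 4, 1, 3, 0, 1, 0, 1, 1, 1, 0, 2, 1, 1]

rank→(start, suffix):
  0 → (3, 'aadcbabbbadbbeadeecd')
  1 → (8, 'abbbadbbeadeecd')
  2 → (12, 'adbbeadeecd')
  3 → (4, 'adcbabbbadbbeadeecd')
  4 → (17, 'adeecd')
  5 → (7, 'babbbadbbeadeecd')
  6 → (11, 'badbbeadeecd')
  7 → (10, 'bbadbbeadeecd')
  8 → (9, 'bbbadbbeadeecd')
  9 → (0, 'bbeaadcbabbbadbbeadeecd')
  10 → (14, 'bbeadeecd')
  11 → (1, 'beaadcbabbbadbbeadeecd')
  12 → (15, 'beadeecd')
  13 → (6, 'cbabbbadbbeadeecd')
  14 → (21, 'cd')
  15 → (22, 'd')
  16 → (13, 'dbbeadeecd')
  17 → (5, 'dcbabbbadbbeadeecd')
  18 → (18, 'deecd')
  19 → (2, 'eaadcbabbbadbbeadeecd')
  20 → (16, 'eadeecd')
  21 → (20, 'ecd')
  22 → (19, 'eecd')

SA = [3, 8, 12, 4, 17, 7, 11, 10, 9, 0, 14, 1, 15, 6, 21, 22, 13, 5, 18, 2, 16, 20, 19]
[i] adj suffixes → lcp
  [1] 3/8 → 1 ('a')
  [2] 8/12 → 1 ('a')
  [3] 12/4 → 2 ('ad')
  [4] 4/17 → 2 ('ad')
  [5] 17/7 → 0 ('')
  [6] 7/11 → 2 ('ba')
  [7] 11/10 → 1 ('b')
  [8] 10/9 → 2 ('bb')
  [9] 9/0 → 2 ('bb')
  [10] 0/14 → 4 ('bbea')
  [11] 14/1 → 1 ('b')
  [12] 1/15 → 3 ('bea')
  [13] 15/6 → 0 ('')
  [14] 6/21 → 1 ('c')
  [15] 21/22 → 0 ('')
  [16] 22/13 → 1 ('d')
  [17] 13/5 → 1 ('d')
  [18] 5/18 → 1 ('d')
  [19] 18/2 → 0 ('')
  [20] 2/16 → 2 ('ea')
  [21] 16/20 → 1 ('e')
  [22] 20/19 → 1 ('e')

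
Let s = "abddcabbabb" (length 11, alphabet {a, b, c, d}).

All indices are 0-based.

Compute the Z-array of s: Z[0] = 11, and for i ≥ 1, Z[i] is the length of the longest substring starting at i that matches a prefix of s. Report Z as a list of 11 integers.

Z[0]=11
i=1: outside box; Z[1]=0
i=2: outside box; Z[2]=0
i=3: outside box; Z[3]=0
i=4: outside box; Z[4]=0
i=5: outside box; Z[5]=2 grow→box=[5,7)
i=6: min(r-i=1, Z[1]=0)=0; Z[6]=0
i=7: outside box; Z[7]=0
i=8: outside box; Z[8]=2 grow→box=[8,10)
i=9: min(r-i=1, Z[1]=0)=0; Z[9]=0
i=10: outside box; Z[10]=0

[11, 0, 0, 0, 0, 2, 0, 0, 2, 0, 0]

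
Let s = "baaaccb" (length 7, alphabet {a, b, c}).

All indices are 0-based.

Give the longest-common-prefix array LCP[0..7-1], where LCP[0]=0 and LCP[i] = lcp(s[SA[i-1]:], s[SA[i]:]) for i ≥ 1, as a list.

[0, 2, 1, 0, 1, 0, 1]

rank | idx | suffix
   0 |   1 | aaaccb
   1 |   2 | aaccb
   2 |   3 | accb
   3 |   6 | b
   4 |   0 | baaaccb
   5 |   5 | cb
   6 |   4 | ccb

SA = [1, 2, 3, 6, 0, 5, 4]
i: (SA[i-1],SA[i]) lcp shared
  1: (1,2) 2 'aa'
  2: (2,3) 1 'a'
  3: (3,6) 0 ''
  4: (6,0) 1 'b'
  5: (0,5) 0 ''
  6: (5,4) 1 'c'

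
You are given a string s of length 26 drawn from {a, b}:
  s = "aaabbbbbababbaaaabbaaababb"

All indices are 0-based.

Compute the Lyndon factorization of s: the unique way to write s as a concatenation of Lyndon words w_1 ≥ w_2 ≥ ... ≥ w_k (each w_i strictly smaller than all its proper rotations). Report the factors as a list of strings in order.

["aaabbbbbababb", "aaaabbaaababb"]

emit factor 1: 'aaabbbbbababb' (i=0, period=13)
emit factor 2: 'aaaabbaaababb' (i=13, period=13)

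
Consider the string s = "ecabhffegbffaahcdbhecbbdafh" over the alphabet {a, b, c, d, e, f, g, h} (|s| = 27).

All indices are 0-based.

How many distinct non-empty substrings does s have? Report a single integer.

356

rank | idx | suffix
   0 |  12 | aahcdbhecbbdafh
   1 |   2 | abhffegbffaahcdbhecbbdafh
   2 |  24 | afh
   3 |  13 | ahcdbhecbbdafh
   4 |  21 | bbdafh
   5 |  22 | bdafh
   6 |   9 | bffaahcdbhecbbdafh
   7 |  17 | bhecbbdafh
   8 |   3 | bhffegbffaahcdbhecbbdafh
   9 |   1 | cabhffegbffaahcdbhecbbdafh
  10 |  20 | cbbdafh
  11 |  15 | cdbhecbbdafh
  12 |  23 | dafh
  13 |  16 | dbhecbbdafh
  14 |   0 | ecabhffegbffaahcdbhecbbdafh
  15 |  19 | ecbbdafh
  16 |   7 | egbffaahcdbhecbbdafh
  17 |  11 | faahcdbhecbbdafh
  18 |   6 | fegbffaahcdbhecbbdafh
  19 |  10 | ffaahcdbhecbbdafh
  20 |   5 | ffegbffaahcdbhecbbdafh
  21 |  25 | fh
  22 |   8 | gbffaahcdbhecbbdafh
  23 |  26 | h
  24 |  14 | hcdbhecbbdafh
  25 |  18 | hecbbdafh
  26 |   4 | hffegbffaahcdbhecbbdafh

SA = [12, 2, 24, 13, 21, 22, 9, 17, 3, 1, 20, 15, 23, 16, 0, 19, 7, 11, 6, 10, 5, 25, 8, 26, 14, 18, 4]
i: (SA[i-1],SA[i]) lcp shared
  1: (12,2) 1 'a'
  2: (2,24) 1 'a'
  3: (24,13) 1 'a'
  4: (13,21) 0 ''
  5: (21,22) 1 'b'
  6: (22,9) 1 'b'
  7: (9,17) 1 'b'
  8: (17,3) 2 'bh'
  9: (3,1) 0 ''
  10: (1,20) 1 'c'
  11: (20,15) 1 'c'
  12: (15,23) 0 ''
  13: (23,16) 1 'd'
  14: (16,0) 0 ''
  15: (0,19) 2 'ec'
  16: (19,7) 1 'e'
  17: (7,11) 0 ''
  18: (11,6) 1 'f'
  19: (6,10) 1 'f'
  20: (10,5) 2 'ff'
  21: (5,25) 1 'f'
  22: (25,8) 0 ''
  23: (8,26) 0 ''
  24: (26,14) 1 'h'
  25: (14,18) 1 'h'
  26: (18,4) 1 'h'

n(n+1)/2 = 27·28/2 = 378
Σ LCP = 0 + 1 + 1 + 1 + 0 + 1 + 1 + 1 + 2 + 0 + 1 + 1 + 0 + 1 + 0 + 2 + 1 + 0 + 1 + 1 + 2 + 1 + 0 + 0 + 1 + 1 + 1 = 22
distinct = 378 − 22 = 356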